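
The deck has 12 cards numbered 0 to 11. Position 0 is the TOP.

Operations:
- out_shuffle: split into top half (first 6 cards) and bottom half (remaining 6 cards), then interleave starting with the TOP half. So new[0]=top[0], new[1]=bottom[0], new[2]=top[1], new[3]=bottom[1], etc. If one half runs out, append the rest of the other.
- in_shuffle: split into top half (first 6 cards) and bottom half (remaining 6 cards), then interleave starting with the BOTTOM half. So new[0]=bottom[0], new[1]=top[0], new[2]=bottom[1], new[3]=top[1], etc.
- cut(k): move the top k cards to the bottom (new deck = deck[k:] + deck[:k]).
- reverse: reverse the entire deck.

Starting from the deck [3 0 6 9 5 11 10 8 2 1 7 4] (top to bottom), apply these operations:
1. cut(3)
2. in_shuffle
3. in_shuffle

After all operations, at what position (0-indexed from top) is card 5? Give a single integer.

After op 1 (cut(3)): [9 5 11 10 8 2 1 7 4 3 0 6]
After op 2 (in_shuffle): [1 9 7 5 4 11 3 10 0 8 6 2]
After op 3 (in_shuffle): [3 1 10 9 0 7 8 5 6 4 2 11]
Card 5 is at position 7.

Answer: 7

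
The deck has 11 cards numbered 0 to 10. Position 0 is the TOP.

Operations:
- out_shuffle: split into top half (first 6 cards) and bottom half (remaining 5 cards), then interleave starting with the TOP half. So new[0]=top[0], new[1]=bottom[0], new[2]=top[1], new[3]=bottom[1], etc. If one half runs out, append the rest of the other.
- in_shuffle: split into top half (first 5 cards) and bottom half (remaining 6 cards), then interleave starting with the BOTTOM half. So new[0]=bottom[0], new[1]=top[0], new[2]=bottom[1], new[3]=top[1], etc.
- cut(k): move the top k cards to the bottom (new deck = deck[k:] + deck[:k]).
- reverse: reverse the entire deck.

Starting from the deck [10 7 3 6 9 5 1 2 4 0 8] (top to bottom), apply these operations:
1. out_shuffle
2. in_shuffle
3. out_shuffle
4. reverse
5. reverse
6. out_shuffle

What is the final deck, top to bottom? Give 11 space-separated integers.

After op 1 (out_shuffle): [10 1 7 2 3 4 6 0 9 8 5]
After op 2 (in_shuffle): [4 10 6 1 0 7 9 2 8 3 5]
After op 3 (out_shuffle): [4 9 10 2 6 8 1 3 0 5 7]
After op 4 (reverse): [7 5 0 3 1 8 6 2 10 9 4]
After op 5 (reverse): [4 9 10 2 6 8 1 3 0 5 7]
After op 6 (out_shuffle): [4 1 9 3 10 0 2 5 6 7 8]

Answer: 4 1 9 3 10 0 2 5 6 7 8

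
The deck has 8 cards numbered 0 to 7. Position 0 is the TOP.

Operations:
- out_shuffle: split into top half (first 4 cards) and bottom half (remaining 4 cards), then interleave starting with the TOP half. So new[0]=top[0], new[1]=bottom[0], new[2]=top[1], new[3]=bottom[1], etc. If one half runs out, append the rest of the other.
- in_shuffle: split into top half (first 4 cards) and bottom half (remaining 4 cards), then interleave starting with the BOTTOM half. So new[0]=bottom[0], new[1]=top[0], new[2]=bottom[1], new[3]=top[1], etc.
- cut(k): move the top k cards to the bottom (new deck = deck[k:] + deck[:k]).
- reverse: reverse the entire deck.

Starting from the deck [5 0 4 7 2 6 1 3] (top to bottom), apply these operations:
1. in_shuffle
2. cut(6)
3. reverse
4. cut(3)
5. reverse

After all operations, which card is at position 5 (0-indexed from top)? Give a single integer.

Answer: 2

Derivation:
After op 1 (in_shuffle): [2 5 6 0 1 4 3 7]
After op 2 (cut(6)): [3 7 2 5 6 0 1 4]
After op 3 (reverse): [4 1 0 6 5 2 7 3]
After op 4 (cut(3)): [6 5 2 7 3 4 1 0]
After op 5 (reverse): [0 1 4 3 7 2 5 6]
Position 5: card 2.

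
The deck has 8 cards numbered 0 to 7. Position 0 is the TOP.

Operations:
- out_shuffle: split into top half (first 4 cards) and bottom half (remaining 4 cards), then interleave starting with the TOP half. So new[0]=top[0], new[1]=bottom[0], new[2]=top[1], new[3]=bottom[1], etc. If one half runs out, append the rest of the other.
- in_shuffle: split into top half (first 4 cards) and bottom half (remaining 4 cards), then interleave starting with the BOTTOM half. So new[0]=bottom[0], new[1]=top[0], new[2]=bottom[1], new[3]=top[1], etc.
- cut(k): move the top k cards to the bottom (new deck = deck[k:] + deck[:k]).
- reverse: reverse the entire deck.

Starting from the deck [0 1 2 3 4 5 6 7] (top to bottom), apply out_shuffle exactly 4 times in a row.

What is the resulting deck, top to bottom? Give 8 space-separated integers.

Answer: 0 4 1 5 2 6 3 7

Derivation:
After op 1 (out_shuffle): [0 4 1 5 2 6 3 7]
After op 2 (out_shuffle): [0 2 4 6 1 3 5 7]
After op 3 (out_shuffle): [0 1 2 3 4 5 6 7]
After op 4 (out_shuffle): [0 4 1 5 2 6 3 7]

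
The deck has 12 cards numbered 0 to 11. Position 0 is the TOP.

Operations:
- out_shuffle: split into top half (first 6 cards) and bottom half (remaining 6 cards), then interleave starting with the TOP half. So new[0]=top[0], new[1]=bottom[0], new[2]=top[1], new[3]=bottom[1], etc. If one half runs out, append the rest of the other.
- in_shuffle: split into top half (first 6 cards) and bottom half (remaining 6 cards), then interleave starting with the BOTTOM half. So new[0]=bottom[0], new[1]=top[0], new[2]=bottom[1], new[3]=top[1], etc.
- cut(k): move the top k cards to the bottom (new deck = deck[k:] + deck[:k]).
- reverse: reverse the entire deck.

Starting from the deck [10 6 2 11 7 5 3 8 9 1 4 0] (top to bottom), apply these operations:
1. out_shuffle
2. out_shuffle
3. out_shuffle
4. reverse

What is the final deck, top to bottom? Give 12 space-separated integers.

Answer: 0 7 9 6 5 1 2 3 4 11 8 10

Derivation:
After op 1 (out_shuffle): [10 3 6 8 2 9 11 1 7 4 5 0]
After op 2 (out_shuffle): [10 11 3 1 6 7 8 4 2 5 9 0]
After op 3 (out_shuffle): [10 8 11 4 3 2 1 5 6 9 7 0]
After op 4 (reverse): [0 7 9 6 5 1 2 3 4 11 8 10]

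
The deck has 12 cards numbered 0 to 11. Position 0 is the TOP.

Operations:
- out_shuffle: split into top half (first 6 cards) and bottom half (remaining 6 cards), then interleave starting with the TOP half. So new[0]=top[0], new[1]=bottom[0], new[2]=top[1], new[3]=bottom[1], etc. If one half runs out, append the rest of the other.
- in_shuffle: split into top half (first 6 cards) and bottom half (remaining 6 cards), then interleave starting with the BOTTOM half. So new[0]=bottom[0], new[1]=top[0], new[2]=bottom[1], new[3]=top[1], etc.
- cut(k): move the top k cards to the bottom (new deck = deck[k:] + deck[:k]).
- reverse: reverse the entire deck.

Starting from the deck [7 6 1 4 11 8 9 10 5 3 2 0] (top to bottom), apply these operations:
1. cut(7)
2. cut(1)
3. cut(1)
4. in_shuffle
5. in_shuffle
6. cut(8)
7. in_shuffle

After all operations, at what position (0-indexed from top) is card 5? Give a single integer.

After op 1 (cut(7)): [10 5 3 2 0 7 6 1 4 11 8 9]
After op 2 (cut(1)): [5 3 2 0 7 6 1 4 11 8 9 10]
After op 3 (cut(1)): [3 2 0 7 6 1 4 11 8 9 10 5]
After op 4 (in_shuffle): [4 3 11 2 8 0 9 7 10 6 5 1]
After op 5 (in_shuffle): [9 4 7 3 10 11 6 2 5 8 1 0]
After op 6 (cut(8)): [5 8 1 0 9 4 7 3 10 11 6 2]
After op 7 (in_shuffle): [7 5 3 8 10 1 11 0 6 9 2 4]
Card 5 is at position 1.

Answer: 1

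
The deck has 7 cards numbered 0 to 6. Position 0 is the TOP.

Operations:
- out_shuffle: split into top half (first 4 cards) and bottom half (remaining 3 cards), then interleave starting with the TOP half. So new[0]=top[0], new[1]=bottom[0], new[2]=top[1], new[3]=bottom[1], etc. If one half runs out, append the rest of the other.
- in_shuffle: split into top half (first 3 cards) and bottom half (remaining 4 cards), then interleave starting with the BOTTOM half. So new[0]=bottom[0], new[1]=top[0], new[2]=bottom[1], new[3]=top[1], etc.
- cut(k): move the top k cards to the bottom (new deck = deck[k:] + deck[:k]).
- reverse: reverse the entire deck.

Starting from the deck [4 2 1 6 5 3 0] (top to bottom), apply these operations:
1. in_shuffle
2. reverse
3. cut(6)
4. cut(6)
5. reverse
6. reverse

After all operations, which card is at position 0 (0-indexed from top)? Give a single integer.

After op 1 (in_shuffle): [6 4 5 2 3 1 0]
After op 2 (reverse): [0 1 3 2 5 4 6]
After op 3 (cut(6)): [6 0 1 3 2 5 4]
After op 4 (cut(6)): [4 6 0 1 3 2 5]
After op 5 (reverse): [5 2 3 1 0 6 4]
After op 6 (reverse): [4 6 0 1 3 2 5]
Position 0: card 4.

Answer: 4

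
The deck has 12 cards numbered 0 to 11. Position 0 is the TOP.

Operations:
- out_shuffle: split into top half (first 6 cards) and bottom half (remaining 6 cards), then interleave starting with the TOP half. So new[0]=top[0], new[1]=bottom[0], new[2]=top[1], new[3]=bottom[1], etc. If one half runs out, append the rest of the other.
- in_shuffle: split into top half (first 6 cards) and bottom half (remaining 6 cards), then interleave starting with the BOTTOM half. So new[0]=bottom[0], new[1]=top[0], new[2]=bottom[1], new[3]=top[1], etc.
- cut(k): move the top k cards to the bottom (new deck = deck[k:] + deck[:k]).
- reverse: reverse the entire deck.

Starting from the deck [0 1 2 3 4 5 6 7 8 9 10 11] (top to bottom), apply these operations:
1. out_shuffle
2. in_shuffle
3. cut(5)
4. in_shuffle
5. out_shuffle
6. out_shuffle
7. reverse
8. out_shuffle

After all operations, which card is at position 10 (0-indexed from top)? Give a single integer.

Answer: 5

Derivation:
After op 1 (out_shuffle): [0 6 1 7 2 8 3 9 4 10 5 11]
After op 2 (in_shuffle): [3 0 9 6 4 1 10 7 5 2 11 8]
After op 3 (cut(5)): [1 10 7 5 2 11 8 3 0 9 6 4]
After op 4 (in_shuffle): [8 1 3 10 0 7 9 5 6 2 4 11]
After op 5 (out_shuffle): [8 9 1 5 3 6 10 2 0 4 7 11]
After op 6 (out_shuffle): [8 10 9 2 1 0 5 4 3 7 6 11]
After op 7 (reverse): [11 6 7 3 4 5 0 1 2 9 10 8]
After op 8 (out_shuffle): [11 0 6 1 7 2 3 9 4 10 5 8]
Position 10: card 5.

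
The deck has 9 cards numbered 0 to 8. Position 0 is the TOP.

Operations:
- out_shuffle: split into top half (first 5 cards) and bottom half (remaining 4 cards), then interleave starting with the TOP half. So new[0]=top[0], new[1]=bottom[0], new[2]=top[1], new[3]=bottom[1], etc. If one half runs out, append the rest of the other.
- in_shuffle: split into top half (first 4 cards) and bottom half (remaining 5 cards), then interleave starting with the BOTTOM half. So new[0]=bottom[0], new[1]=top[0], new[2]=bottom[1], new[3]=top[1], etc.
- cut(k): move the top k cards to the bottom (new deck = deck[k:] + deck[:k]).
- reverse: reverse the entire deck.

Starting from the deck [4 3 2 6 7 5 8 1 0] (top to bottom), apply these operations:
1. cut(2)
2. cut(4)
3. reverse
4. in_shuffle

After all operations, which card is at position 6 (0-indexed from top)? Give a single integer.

Answer: 1

Derivation:
After op 1 (cut(2)): [2 6 7 5 8 1 0 4 3]
After op 2 (cut(4)): [8 1 0 4 3 2 6 7 5]
After op 3 (reverse): [5 7 6 2 3 4 0 1 8]
After op 4 (in_shuffle): [3 5 4 7 0 6 1 2 8]
Position 6: card 1.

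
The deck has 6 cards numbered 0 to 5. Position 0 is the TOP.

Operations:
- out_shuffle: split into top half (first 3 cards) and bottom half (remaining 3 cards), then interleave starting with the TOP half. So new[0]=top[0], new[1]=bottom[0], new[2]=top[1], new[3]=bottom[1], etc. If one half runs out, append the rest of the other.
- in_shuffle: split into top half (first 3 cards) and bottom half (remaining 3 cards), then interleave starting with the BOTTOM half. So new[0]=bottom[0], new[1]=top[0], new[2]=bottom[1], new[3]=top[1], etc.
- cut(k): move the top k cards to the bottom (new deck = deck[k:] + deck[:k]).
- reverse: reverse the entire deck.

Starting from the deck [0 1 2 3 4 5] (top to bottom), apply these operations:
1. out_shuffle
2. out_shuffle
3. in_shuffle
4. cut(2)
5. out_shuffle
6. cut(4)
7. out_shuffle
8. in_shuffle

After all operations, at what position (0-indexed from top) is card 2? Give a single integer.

Answer: 4

Derivation:
After op 1 (out_shuffle): [0 3 1 4 2 5]
After op 2 (out_shuffle): [0 4 3 2 1 5]
After op 3 (in_shuffle): [2 0 1 4 5 3]
After op 4 (cut(2)): [1 4 5 3 2 0]
After op 5 (out_shuffle): [1 3 4 2 5 0]
After op 6 (cut(4)): [5 0 1 3 4 2]
After op 7 (out_shuffle): [5 3 0 4 1 2]
After op 8 (in_shuffle): [4 5 1 3 2 0]
Card 2 is at position 4.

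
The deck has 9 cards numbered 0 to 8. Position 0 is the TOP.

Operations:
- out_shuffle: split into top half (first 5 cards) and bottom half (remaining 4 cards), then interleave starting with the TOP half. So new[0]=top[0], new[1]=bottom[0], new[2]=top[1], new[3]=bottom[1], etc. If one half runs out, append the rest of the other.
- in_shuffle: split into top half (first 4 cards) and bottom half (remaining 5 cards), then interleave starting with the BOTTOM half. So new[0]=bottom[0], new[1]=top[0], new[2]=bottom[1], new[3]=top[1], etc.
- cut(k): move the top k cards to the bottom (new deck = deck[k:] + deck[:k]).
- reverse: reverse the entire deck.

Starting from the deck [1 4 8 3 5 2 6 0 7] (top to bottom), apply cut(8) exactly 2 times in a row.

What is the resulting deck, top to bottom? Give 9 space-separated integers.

After op 1 (cut(8)): [7 1 4 8 3 5 2 6 0]
After op 2 (cut(8)): [0 7 1 4 8 3 5 2 6]

Answer: 0 7 1 4 8 3 5 2 6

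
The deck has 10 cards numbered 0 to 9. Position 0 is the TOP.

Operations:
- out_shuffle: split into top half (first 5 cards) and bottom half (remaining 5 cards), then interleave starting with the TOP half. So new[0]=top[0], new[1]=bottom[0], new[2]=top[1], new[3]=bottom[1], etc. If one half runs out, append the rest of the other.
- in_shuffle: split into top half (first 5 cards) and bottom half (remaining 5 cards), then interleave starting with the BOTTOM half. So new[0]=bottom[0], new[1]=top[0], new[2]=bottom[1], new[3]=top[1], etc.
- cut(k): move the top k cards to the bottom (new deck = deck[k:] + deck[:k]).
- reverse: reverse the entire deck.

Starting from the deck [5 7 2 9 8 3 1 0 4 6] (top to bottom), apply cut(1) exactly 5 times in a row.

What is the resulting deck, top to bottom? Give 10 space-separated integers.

Answer: 3 1 0 4 6 5 7 2 9 8

Derivation:
After op 1 (cut(1)): [7 2 9 8 3 1 0 4 6 5]
After op 2 (cut(1)): [2 9 8 3 1 0 4 6 5 7]
After op 3 (cut(1)): [9 8 3 1 0 4 6 5 7 2]
After op 4 (cut(1)): [8 3 1 0 4 6 5 7 2 9]
After op 5 (cut(1)): [3 1 0 4 6 5 7 2 9 8]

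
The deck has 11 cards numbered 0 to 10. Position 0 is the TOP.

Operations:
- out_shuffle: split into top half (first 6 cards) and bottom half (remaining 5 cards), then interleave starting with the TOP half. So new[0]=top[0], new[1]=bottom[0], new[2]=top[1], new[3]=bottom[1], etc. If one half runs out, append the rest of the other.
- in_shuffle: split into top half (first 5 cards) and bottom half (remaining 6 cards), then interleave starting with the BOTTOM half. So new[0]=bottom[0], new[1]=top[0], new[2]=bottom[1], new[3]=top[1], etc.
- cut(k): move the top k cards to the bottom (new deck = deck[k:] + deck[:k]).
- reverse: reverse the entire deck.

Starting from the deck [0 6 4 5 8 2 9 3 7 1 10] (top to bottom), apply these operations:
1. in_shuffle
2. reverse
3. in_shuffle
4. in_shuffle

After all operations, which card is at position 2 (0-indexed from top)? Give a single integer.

Answer: 9

Derivation:
After op 1 (in_shuffle): [2 0 9 6 3 4 7 5 1 8 10]
After op 2 (reverse): [10 8 1 5 7 4 3 6 9 0 2]
After op 3 (in_shuffle): [4 10 3 8 6 1 9 5 0 7 2]
After op 4 (in_shuffle): [1 4 9 10 5 3 0 8 7 6 2]
Position 2: card 9.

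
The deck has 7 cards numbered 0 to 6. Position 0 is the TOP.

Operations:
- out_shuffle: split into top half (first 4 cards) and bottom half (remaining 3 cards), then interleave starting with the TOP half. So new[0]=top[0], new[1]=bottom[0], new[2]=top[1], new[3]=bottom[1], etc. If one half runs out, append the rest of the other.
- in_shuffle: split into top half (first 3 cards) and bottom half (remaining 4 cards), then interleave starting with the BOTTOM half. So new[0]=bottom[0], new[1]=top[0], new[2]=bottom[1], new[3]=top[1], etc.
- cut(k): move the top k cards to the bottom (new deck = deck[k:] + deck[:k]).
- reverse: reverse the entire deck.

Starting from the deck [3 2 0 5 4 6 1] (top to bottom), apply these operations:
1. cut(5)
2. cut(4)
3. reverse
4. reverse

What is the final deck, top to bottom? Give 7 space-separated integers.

Answer: 0 5 4 6 1 3 2

Derivation:
After op 1 (cut(5)): [6 1 3 2 0 5 4]
After op 2 (cut(4)): [0 5 4 6 1 3 2]
After op 3 (reverse): [2 3 1 6 4 5 0]
After op 4 (reverse): [0 5 4 6 1 3 2]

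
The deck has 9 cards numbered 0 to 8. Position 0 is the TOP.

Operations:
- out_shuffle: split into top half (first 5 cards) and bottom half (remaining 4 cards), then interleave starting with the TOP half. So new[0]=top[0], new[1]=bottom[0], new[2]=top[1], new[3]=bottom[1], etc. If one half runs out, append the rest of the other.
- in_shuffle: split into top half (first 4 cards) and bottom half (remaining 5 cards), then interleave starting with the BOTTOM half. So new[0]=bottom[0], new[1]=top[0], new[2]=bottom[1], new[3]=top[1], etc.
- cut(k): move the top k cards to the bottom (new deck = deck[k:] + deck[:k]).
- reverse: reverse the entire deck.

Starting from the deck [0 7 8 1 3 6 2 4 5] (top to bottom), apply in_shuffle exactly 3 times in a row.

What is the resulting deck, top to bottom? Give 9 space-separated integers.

After op 1 (in_shuffle): [3 0 6 7 2 8 4 1 5]
After op 2 (in_shuffle): [2 3 8 0 4 6 1 7 5]
After op 3 (in_shuffle): [4 2 6 3 1 8 7 0 5]

Answer: 4 2 6 3 1 8 7 0 5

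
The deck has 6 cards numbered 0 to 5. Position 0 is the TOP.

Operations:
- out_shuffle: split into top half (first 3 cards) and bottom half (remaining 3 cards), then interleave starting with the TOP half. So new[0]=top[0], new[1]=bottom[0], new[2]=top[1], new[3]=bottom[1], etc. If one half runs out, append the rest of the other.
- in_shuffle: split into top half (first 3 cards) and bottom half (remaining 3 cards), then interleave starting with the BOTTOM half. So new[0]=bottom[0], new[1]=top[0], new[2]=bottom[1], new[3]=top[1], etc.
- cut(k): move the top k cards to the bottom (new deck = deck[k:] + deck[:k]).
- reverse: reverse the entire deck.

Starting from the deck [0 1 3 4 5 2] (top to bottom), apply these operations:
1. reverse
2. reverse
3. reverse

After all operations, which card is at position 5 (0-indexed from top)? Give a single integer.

Answer: 0

Derivation:
After op 1 (reverse): [2 5 4 3 1 0]
After op 2 (reverse): [0 1 3 4 5 2]
After op 3 (reverse): [2 5 4 3 1 0]
Position 5: card 0.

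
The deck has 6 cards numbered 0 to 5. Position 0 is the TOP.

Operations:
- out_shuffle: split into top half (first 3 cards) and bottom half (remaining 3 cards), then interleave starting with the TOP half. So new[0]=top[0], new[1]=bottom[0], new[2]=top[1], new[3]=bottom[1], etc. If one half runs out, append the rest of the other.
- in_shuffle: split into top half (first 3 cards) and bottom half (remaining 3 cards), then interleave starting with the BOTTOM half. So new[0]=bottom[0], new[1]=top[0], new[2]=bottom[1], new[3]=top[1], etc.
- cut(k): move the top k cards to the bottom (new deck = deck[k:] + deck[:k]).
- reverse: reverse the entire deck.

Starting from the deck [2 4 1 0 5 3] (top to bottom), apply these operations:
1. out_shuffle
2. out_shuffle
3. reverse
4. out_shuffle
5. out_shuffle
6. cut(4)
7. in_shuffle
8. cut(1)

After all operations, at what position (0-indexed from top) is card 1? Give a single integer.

After op 1 (out_shuffle): [2 0 4 5 1 3]
After op 2 (out_shuffle): [2 5 0 1 4 3]
After op 3 (reverse): [3 4 1 0 5 2]
After op 4 (out_shuffle): [3 0 4 5 1 2]
After op 5 (out_shuffle): [3 5 0 1 4 2]
After op 6 (cut(4)): [4 2 3 5 0 1]
After op 7 (in_shuffle): [5 4 0 2 1 3]
After op 8 (cut(1)): [4 0 2 1 3 5]
Card 1 is at position 3.

Answer: 3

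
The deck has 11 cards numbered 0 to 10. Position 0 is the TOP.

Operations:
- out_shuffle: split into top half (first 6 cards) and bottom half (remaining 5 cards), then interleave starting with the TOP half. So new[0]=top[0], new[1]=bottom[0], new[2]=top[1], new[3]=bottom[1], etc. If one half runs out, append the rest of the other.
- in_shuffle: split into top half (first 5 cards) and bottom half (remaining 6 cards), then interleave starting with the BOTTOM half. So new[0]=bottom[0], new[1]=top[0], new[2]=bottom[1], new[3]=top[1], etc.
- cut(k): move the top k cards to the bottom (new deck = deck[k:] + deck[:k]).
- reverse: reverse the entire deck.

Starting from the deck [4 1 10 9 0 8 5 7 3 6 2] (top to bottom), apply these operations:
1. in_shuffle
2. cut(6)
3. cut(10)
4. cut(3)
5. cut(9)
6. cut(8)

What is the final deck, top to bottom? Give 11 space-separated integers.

Answer: 1 7 10 3 9 6 0 2 8 4 5

Derivation:
After op 1 (in_shuffle): [8 4 5 1 7 10 3 9 6 0 2]
After op 2 (cut(6)): [3 9 6 0 2 8 4 5 1 7 10]
After op 3 (cut(10)): [10 3 9 6 0 2 8 4 5 1 7]
After op 4 (cut(3)): [6 0 2 8 4 5 1 7 10 3 9]
After op 5 (cut(9)): [3 9 6 0 2 8 4 5 1 7 10]
After op 6 (cut(8)): [1 7 10 3 9 6 0 2 8 4 5]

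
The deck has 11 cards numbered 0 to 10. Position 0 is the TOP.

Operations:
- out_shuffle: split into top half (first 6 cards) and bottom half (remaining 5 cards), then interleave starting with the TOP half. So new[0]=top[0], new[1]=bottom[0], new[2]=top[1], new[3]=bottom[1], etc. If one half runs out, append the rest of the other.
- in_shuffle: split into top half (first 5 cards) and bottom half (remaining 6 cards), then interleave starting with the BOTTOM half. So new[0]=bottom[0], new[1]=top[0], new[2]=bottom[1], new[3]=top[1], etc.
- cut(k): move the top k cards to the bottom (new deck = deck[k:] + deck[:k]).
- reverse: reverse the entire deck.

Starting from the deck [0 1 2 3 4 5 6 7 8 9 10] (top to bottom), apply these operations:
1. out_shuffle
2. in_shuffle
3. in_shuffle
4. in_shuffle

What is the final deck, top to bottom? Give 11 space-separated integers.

Answer: 3 1 10 8 6 4 2 0 9 7 5

Derivation:
After op 1 (out_shuffle): [0 6 1 7 2 8 3 9 4 10 5]
After op 2 (in_shuffle): [8 0 3 6 9 1 4 7 10 2 5]
After op 3 (in_shuffle): [1 8 4 0 7 3 10 6 2 9 5]
After op 4 (in_shuffle): [3 1 10 8 6 4 2 0 9 7 5]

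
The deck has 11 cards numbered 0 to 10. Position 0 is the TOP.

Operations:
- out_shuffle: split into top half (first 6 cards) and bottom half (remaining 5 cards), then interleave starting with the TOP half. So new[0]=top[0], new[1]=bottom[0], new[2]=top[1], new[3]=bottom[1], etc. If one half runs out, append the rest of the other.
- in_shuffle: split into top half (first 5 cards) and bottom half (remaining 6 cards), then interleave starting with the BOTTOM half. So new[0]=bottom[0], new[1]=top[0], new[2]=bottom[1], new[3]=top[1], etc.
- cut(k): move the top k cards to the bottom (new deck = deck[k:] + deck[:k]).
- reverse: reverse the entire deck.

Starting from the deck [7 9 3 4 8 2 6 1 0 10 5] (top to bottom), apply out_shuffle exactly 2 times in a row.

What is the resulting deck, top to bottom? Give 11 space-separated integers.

Answer: 7 4 6 10 9 8 1 5 3 2 0

Derivation:
After op 1 (out_shuffle): [7 6 9 1 3 0 4 10 8 5 2]
After op 2 (out_shuffle): [7 4 6 10 9 8 1 5 3 2 0]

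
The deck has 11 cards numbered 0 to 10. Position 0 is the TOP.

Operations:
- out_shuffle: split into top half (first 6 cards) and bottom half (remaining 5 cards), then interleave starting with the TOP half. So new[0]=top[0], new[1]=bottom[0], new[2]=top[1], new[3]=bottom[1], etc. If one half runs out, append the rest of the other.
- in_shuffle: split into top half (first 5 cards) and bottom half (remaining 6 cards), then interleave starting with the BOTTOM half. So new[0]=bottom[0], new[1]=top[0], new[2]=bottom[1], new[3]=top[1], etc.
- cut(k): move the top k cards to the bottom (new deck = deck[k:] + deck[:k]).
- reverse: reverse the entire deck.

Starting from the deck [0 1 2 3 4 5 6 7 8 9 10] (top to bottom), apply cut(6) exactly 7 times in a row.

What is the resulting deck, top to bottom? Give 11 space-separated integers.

Answer: 9 10 0 1 2 3 4 5 6 7 8

Derivation:
After op 1 (cut(6)): [6 7 8 9 10 0 1 2 3 4 5]
After op 2 (cut(6)): [1 2 3 4 5 6 7 8 9 10 0]
After op 3 (cut(6)): [7 8 9 10 0 1 2 3 4 5 6]
After op 4 (cut(6)): [2 3 4 5 6 7 8 9 10 0 1]
After op 5 (cut(6)): [8 9 10 0 1 2 3 4 5 6 7]
After op 6 (cut(6)): [3 4 5 6 7 8 9 10 0 1 2]
After op 7 (cut(6)): [9 10 0 1 2 3 4 5 6 7 8]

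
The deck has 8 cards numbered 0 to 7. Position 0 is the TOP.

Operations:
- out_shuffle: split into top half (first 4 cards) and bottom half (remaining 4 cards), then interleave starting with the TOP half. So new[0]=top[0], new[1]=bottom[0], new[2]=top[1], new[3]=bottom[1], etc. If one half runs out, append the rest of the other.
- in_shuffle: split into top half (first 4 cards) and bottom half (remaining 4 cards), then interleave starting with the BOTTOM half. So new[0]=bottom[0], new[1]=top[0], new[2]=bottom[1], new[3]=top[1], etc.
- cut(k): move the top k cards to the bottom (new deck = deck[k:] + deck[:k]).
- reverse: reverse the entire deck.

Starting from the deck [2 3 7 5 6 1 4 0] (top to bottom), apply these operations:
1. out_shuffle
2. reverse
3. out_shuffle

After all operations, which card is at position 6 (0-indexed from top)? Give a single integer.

Answer: 7

Derivation:
After op 1 (out_shuffle): [2 6 3 1 7 4 5 0]
After op 2 (reverse): [0 5 4 7 1 3 6 2]
After op 3 (out_shuffle): [0 1 5 3 4 6 7 2]
Position 6: card 7.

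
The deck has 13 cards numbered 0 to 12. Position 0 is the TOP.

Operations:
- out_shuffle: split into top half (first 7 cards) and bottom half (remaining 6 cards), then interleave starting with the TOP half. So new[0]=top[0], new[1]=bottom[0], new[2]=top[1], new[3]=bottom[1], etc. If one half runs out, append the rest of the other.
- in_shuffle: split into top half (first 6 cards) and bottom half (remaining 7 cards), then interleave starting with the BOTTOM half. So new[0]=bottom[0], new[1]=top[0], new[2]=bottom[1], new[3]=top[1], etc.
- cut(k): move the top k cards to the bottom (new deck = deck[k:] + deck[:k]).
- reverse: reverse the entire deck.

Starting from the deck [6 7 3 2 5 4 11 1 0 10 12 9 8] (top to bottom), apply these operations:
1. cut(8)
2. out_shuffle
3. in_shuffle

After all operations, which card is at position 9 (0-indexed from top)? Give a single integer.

Answer: 12

Derivation:
After op 1 (cut(8)): [0 10 12 9 8 6 7 3 2 5 4 11 1]
After op 2 (out_shuffle): [0 3 10 2 12 5 9 4 8 11 6 1 7]
After op 3 (in_shuffle): [9 0 4 3 8 10 11 2 6 12 1 5 7]
Position 9: card 12.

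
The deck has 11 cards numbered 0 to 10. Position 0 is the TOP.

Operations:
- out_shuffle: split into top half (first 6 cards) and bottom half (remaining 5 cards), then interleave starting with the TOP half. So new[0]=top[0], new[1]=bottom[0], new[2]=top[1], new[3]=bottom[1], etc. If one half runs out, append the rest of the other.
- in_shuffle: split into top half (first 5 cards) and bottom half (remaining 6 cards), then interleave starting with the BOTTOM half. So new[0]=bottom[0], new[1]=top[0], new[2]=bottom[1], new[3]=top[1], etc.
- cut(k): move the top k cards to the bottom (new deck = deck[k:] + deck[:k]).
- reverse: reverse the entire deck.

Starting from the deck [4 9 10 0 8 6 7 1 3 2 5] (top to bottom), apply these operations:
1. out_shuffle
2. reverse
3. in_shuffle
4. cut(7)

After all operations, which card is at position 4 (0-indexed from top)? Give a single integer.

Answer: 3

Derivation:
After op 1 (out_shuffle): [4 7 9 1 10 3 0 2 8 5 6]
After op 2 (reverse): [6 5 8 2 0 3 10 1 9 7 4]
After op 3 (in_shuffle): [3 6 10 5 1 8 9 2 7 0 4]
After op 4 (cut(7)): [2 7 0 4 3 6 10 5 1 8 9]
Position 4: card 3.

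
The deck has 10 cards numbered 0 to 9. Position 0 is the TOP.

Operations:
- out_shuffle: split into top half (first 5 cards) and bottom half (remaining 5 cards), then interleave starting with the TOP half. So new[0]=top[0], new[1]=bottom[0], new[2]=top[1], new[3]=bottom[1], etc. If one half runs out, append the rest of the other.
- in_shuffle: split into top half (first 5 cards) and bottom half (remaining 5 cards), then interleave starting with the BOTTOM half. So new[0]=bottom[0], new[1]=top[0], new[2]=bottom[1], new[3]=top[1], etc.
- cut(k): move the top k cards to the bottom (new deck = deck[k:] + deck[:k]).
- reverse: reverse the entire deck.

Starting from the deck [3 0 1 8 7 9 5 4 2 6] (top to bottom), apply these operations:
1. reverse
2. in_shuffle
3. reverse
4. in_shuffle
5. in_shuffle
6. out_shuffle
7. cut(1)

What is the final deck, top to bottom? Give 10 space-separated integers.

Answer: 2 1 7 6 3 9 4 0 8 5

Derivation:
After op 1 (reverse): [6 2 4 5 9 7 8 1 0 3]
After op 2 (in_shuffle): [7 6 8 2 1 4 0 5 3 9]
After op 3 (reverse): [9 3 5 0 4 1 2 8 6 7]
After op 4 (in_shuffle): [1 9 2 3 8 5 6 0 7 4]
After op 5 (in_shuffle): [5 1 6 9 0 2 7 3 4 8]
After op 6 (out_shuffle): [5 2 1 7 6 3 9 4 0 8]
After op 7 (cut(1)): [2 1 7 6 3 9 4 0 8 5]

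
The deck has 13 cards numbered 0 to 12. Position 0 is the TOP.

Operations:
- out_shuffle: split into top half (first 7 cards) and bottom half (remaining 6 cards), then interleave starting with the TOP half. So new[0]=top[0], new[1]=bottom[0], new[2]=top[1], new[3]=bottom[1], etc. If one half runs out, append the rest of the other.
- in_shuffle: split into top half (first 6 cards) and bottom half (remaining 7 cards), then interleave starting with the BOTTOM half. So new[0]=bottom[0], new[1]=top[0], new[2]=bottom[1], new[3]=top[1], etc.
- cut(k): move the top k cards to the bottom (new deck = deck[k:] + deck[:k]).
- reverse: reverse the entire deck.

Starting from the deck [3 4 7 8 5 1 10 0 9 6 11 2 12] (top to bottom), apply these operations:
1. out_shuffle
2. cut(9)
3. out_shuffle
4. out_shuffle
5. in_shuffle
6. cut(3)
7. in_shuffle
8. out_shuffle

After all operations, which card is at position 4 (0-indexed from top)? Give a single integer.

After op 1 (out_shuffle): [3 0 4 9 7 6 8 11 5 2 1 12 10]
After op 2 (cut(9)): [2 1 12 10 3 0 4 9 7 6 8 11 5]
After op 3 (out_shuffle): [2 9 1 7 12 6 10 8 3 11 0 5 4]
After op 4 (out_shuffle): [2 8 9 3 1 11 7 0 12 5 6 4 10]
After op 5 (in_shuffle): [7 2 0 8 12 9 5 3 6 1 4 11 10]
After op 6 (cut(3)): [8 12 9 5 3 6 1 4 11 10 7 2 0]
After op 7 (in_shuffle): [1 8 4 12 11 9 10 5 7 3 2 6 0]
After op 8 (out_shuffle): [1 5 8 7 4 3 12 2 11 6 9 0 10]
Position 4: card 4.

Answer: 4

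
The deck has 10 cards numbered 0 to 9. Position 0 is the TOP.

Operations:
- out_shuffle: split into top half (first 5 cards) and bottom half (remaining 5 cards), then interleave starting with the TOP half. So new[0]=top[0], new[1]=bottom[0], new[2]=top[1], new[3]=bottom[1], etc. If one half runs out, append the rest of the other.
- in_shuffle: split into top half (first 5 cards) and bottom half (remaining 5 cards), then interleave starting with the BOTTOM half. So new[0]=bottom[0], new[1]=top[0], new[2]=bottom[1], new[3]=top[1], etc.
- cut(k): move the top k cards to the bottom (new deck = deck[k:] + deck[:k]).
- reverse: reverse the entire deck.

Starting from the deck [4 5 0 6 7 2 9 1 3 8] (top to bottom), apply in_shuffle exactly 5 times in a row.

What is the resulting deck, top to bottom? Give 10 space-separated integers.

After op 1 (in_shuffle): [2 4 9 5 1 0 3 6 8 7]
After op 2 (in_shuffle): [0 2 3 4 6 9 8 5 7 1]
After op 3 (in_shuffle): [9 0 8 2 5 3 7 4 1 6]
After op 4 (in_shuffle): [3 9 7 0 4 8 1 2 6 5]
After op 5 (in_shuffle): [8 3 1 9 2 7 6 0 5 4]

Answer: 8 3 1 9 2 7 6 0 5 4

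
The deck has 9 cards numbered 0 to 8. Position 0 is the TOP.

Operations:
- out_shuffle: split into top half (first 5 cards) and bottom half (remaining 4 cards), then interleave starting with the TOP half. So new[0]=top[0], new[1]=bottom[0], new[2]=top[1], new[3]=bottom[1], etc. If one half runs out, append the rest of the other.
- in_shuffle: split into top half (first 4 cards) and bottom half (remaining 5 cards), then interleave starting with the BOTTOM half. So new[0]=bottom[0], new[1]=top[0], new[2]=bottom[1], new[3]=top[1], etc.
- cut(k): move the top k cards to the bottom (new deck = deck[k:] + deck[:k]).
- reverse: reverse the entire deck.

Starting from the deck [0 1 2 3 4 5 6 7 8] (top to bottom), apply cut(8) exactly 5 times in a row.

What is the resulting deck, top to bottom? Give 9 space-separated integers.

Answer: 4 5 6 7 8 0 1 2 3

Derivation:
After op 1 (cut(8)): [8 0 1 2 3 4 5 6 7]
After op 2 (cut(8)): [7 8 0 1 2 3 4 5 6]
After op 3 (cut(8)): [6 7 8 0 1 2 3 4 5]
After op 4 (cut(8)): [5 6 7 8 0 1 2 3 4]
After op 5 (cut(8)): [4 5 6 7 8 0 1 2 3]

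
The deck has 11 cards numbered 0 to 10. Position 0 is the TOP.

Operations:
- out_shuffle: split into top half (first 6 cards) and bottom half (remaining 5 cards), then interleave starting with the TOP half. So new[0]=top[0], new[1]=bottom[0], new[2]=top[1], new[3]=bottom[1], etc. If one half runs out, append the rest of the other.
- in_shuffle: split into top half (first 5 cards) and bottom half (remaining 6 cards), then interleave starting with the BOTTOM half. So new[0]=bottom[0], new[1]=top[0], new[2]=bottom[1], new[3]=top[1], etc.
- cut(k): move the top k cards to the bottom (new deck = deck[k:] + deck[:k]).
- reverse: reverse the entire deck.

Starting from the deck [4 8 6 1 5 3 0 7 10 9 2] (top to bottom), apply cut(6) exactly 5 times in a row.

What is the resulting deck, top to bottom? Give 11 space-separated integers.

After op 1 (cut(6)): [0 7 10 9 2 4 8 6 1 5 3]
After op 2 (cut(6)): [8 6 1 5 3 0 7 10 9 2 4]
After op 3 (cut(6)): [7 10 9 2 4 8 6 1 5 3 0]
After op 4 (cut(6)): [6 1 5 3 0 7 10 9 2 4 8]
After op 5 (cut(6)): [10 9 2 4 8 6 1 5 3 0 7]

Answer: 10 9 2 4 8 6 1 5 3 0 7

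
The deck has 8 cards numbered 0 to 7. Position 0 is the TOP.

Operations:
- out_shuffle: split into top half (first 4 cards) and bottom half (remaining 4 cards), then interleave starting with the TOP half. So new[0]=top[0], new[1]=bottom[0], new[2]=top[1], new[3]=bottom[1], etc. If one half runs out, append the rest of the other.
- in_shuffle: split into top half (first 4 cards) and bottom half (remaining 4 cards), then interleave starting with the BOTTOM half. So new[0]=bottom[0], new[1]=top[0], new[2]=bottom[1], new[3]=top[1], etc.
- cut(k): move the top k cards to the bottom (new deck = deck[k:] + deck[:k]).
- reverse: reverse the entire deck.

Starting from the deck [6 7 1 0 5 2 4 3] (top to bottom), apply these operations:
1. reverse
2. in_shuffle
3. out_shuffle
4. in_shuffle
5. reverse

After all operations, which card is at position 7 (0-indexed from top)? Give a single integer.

Answer: 1

Derivation:
After op 1 (reverse): [3 4 2 5 0 1 7 6]
After op 2 (in_shuffle): [0 3 1 4 7 2 6 5]
After op 3 (out_shuffle): [0 7 3 2 1 6 4 5]
After op 4 (in_shuffle): [1 0 6 7 4 3 5 2]
After op 5 (reverse): [2 5 3 4 7 6 0 1]
Position 7: card 1.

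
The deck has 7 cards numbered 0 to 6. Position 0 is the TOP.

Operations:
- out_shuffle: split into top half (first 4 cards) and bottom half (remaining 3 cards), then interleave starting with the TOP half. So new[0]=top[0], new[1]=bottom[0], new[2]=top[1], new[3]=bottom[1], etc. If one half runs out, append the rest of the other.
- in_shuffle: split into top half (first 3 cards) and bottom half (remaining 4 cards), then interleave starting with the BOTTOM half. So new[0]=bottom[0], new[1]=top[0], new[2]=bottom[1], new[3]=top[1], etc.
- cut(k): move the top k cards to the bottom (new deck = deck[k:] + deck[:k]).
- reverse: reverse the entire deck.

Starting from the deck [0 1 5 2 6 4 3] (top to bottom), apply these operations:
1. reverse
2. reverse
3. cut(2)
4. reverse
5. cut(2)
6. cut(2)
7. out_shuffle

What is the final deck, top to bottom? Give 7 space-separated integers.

Answer: 6 0 2 3 5 4 1

Derivation:
After op 1 (reverse): [3 4 6 2 5 1 0]
After op 2 (reverse): [0 1 5 2 6 4 3]
After op 3 (cut(2)): [5 2 6 4 3 0 1]
After op 4 (reverse): [1 0 3 4 6 2 5]
After op 5 (cut(2)): [3 4 6 2 5 1 0]
After op 6 (cut(2)): [6 2 5 1 0 3 4]
After op 7 (out_shuffle): [6 0 2 3 5 4 1]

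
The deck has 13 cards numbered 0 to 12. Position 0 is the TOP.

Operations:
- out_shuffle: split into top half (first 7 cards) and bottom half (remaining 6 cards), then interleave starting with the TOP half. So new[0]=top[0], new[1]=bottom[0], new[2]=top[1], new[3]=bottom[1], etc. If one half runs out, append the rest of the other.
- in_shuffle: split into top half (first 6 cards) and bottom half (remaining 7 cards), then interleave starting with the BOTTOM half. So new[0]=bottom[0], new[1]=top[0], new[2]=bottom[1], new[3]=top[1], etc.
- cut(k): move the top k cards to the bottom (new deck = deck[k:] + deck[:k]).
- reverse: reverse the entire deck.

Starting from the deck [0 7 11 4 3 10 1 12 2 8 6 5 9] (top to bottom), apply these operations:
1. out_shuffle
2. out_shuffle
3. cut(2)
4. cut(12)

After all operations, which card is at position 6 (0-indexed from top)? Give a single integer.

Answer: 10

Derivation:
After op 1 (out_shuffle): [0 12 7 2 11 8 4 6 3 5 10 9 1]
After op 2 (out_shuffle): [0 6 12 3 7 5 2 10 11 9 8 1 4]
After op 3 (cut(2)): [12 3 7 5 2 10 11 9 8 1 4 0 6]
After op 4 (cut(12)): [6 12 3 7 5 2 10 11 9 8 1 4 0]
Position 6: card 10.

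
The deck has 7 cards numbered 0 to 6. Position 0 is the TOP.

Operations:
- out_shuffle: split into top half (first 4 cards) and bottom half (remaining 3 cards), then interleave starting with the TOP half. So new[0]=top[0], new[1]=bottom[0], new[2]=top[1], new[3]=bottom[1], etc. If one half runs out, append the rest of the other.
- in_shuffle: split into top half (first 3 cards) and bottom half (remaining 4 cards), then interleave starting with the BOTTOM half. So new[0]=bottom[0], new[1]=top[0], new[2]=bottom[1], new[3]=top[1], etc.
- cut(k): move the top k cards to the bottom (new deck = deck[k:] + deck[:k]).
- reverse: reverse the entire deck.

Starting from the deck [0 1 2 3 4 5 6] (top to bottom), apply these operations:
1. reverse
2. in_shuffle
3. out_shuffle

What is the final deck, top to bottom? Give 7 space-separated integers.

After op 1 (reverse): [6 5 4 3 2 1 0]
After op 2 (in_shuffle): [3 6 2 5 1 4 0]
After op 3 (out_shuffle): [3 1 6 4 2 0 5]

Answer: 3 1 6 4 2 0 5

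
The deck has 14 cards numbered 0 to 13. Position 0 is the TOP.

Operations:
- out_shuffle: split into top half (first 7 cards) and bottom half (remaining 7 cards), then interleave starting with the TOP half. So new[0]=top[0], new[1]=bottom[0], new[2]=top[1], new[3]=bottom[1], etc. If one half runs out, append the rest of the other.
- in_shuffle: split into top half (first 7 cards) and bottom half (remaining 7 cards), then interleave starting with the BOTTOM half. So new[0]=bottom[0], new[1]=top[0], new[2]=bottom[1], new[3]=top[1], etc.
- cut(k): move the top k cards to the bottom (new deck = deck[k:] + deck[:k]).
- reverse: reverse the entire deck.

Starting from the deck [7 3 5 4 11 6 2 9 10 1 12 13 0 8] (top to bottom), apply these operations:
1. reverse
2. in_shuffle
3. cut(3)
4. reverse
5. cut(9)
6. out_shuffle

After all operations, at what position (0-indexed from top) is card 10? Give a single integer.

After op 1 (reverse): [8 0 13 12 1 10 9 2 6 11 4 5 3 7]
After op 2 (in_shuffle): [2 8 6 0 11 13 4 12 5 1 3 10 7 9]
After op 3 (cut(3)): [0 11 13 4 12 5 1 3 10 7 9 2 8 6]
After op 4 (reverse): [6 8 2 9 7 10 3 1 5 12 4 13 11 0]
After op 5 (cut(9)): [12 4 13 11 0 6 8 2 9 7 10 3 1 5]
After op 6 (out_shuffle): [12 2 4 9 13 7 11 10 0 3 6 1 8 5]
Card 10 is at position 7.

Answer: 7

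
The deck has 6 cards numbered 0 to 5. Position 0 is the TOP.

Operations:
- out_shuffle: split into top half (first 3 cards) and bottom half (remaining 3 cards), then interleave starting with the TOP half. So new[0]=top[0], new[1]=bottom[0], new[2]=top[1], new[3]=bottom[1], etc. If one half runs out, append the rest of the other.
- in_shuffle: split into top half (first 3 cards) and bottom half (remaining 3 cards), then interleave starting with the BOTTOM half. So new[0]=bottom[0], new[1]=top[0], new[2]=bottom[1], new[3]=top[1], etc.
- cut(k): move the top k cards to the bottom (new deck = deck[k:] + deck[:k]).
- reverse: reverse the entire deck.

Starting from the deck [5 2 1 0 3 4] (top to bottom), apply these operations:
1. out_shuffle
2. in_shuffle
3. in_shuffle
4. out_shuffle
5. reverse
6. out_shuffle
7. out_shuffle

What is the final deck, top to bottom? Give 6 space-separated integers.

Answer: 1 5 3 2 4 0

Derivation:
After op 1 (out_shuffle): [5 0 2 3 1 4]
After op 2 (in_shuffle): [3 5 1 0 4 2]
After op 3 (in_shuffle): [0 3 4 5 2 1]
After op 4 (out_shuffle): [0 5 3 2 4 1]
After op 5 (reverse): [1 4 2 3 5 0]
After op 6 (out_shuffle): [1 3 4 5 2 0]
After op 7 (out_shuffle): [1 5 3 2 4 0]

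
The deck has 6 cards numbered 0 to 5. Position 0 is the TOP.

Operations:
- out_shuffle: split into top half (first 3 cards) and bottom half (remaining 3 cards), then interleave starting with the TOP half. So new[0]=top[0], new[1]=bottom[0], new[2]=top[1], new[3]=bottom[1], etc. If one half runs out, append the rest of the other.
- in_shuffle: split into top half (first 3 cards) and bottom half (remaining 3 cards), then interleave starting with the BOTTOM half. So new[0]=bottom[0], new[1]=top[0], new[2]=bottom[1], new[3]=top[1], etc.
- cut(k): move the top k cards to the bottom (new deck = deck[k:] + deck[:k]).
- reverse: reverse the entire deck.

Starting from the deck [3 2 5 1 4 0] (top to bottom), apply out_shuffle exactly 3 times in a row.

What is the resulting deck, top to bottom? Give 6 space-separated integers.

After op 1 (out_shuffle): [3 1 2 4 5 0]
After op 2 (out_shuffle): [3 4 1 5 2 0]
After op 3 (out_shuffle): [3 5 4 2 1 0]

Answer: 3 5 4 2 1 0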